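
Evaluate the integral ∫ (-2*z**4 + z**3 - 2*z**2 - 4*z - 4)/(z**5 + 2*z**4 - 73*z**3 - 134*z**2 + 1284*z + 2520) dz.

Factor the denominator: (z - 6)**2*(z + 2)*(z + 5)*(z + 7).
Partial-fraction decomposition: -5219/(1690*(z + 7)) + 1409/(726*(z + 5)) - 11/(240*(z + 2)) - 263963/(327184*(z - 6)) - 619/(286*(z - 6)**2).
Integrate each term; A/(z−a) gives A·log|z−a|; A/(z−a)² gives −A/(z−a).

-263963*log(z - 6)/327184 - 11*log(z + 2)/240 + 1409*log(z + 5)/726 - 5219*log(z + 7)/1690 + 619/(286*z - 1716) + C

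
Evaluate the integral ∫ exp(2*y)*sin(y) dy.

Let I denote the integral. Integrate by parts with u = sin(y), dv = exp(2*y) dy, so v = exp(2*y)/2: I = exp(2*y)*sin(y)/2 − (1/2)·∫ exp(2*y)*cos(y) dy.
Apply parts again with u = cos(y), dv = exp(2*y) dy: ∫ exp(2*y)*cos(y) dy = exp(2*y)*cos(y)/2 + (1/2)·I. Substituting back brings back I: I = exp(2*y)*sin(y)/2 - exp(2*y)*cos(y)/4 − (1/4)·I.
Solving for I: (1 + 1/4)·I equals the remaining terms, so I = (4/5)·(exp(2*y)*sin(y)/2 - exp(2*y)*cos(y)/4).

2*exp(2*y)*sin(y)/5 - exp(2*y)*cos(y)/5 + C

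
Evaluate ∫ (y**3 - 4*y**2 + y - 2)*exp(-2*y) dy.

Use integration by parts with u = y**3 - 4*y**2 + y - 2, dv = exp(-2*y) dy, so v = -exp(-2*y)/2.
Apply parts 3 times (tabular method): alternate signs, differentiate u down to 0, integrate dv up.

(-4*y**3 + 10*y**2 + 6*y + 11)*exp(-2*y)/8 + C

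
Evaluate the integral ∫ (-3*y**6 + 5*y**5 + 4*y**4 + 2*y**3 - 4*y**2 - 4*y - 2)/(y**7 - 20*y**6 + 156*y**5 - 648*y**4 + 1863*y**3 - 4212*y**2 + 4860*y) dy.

Factor the denominator: y*(y - 6)**2*(y - 5)*(y - 3)*(y**2 + 9).
Partial-fraction decomposition: (51469*y + 77349)/(206550*(y**2 + 9)) + 161/(243*(y - 3)) - 14311/(170*(y - 5)) + 975293/(12150*(y - 6)) - 47821/(405*(y - 6)**2) - 1/(2430*y).
Integrate each term; A/(y−a) gives A·log|y−a|; the (By+D)/(y²+p²) term gives a log and an atan.

-log(y)/2430 + 975293*log(y - 6)/12150 - 14311*log(y - 5)/170 + 161*log(y - 3)/243 + 51469*log(y**2 + 9)/413100 + 25783*atan(y/3)/206550 + 47821/(405*y - 2430) + C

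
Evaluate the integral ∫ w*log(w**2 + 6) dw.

Let u = w**2 + 6, so du = (2*w) dw.
The integral becomes (1/2)·∫ log(u) du; integrate by parts with u′=log(u), dv′=du.

w**2*log(w**2 + 6)/2 - w**2/2 + 3*log(w**2 + 6) + C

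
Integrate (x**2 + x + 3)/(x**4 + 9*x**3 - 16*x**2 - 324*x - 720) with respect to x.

3*log(x - 6)/88 - 3*log(x + 4)/4 + 23*log(x + 5)/11 - 11*log(x + 6)/8 + C

Factor the denominator: (x - 6)*(x + 4)*(x + 5)*(x + 6).
Partial-fraction decomposition: -11/(8*(x + 6)) + 23/(11*(x + 5)) - 3/(4*(x + 4)) + 3/(88*(x - 6)).
Integrate each term: A/(x−a) contributes A·log|x−a|.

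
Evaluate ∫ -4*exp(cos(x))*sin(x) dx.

4*exp(cos(x)) + C

Let u = cos(x), so du = (-sin(x)) dx.
Rewriting, the integral becomes 4·∫ e^u du = 4·e^u.
Substituting back, u = cos(x).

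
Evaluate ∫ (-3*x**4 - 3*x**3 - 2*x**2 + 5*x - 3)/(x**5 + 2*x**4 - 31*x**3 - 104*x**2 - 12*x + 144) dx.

Factor the denominator: (x - 6)*(x - 1)*(x + 2)*(x + 3)*(x + 4).
Partial-fraction decomposition: -631/(100*(x + 4)) + 11/(2*(x + 3)) - 15/(16*(x + 2)) + 1/(50*(x - 1)) - 509/(400*(x - 6)).
Integrate each term: A/(x−a) contributes A·log|x−a|.

-509*log(x - 6)/400 + log(x - 1)/50 - 15*log(x + 2)/16 + 11*log(x + 3)/2 - 631*log(x + 4)/100 + C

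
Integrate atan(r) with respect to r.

r*atan(r) - log(r**2 + 1)/2 + C

Use integration by parts with u = arctan(r), dv = dr.
Then du = 1/(r**2 + 1) dr.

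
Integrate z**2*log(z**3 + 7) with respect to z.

Let u = z**3 + 7, so du = (3*z**2) dz.
The integral becomes (1/3)·∫ log(u) du; integrate by parts with u′=log(u), dv′=du.

z**3*log(z**3 + 7)/3 - z**3/3 + 7*log(z**3 + 7)/3 + C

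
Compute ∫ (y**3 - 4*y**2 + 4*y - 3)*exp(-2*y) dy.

Use integration by parts with u = y**3 - 4*y**2 + 4*y - 3, dv = exp(-2*y) dy, so v = -exp(-2*y)/2.
Apply parts 3 times (tabular method): alternate signs, differentiate u down to 0, integrate dv up.

(-4*y**3 + 10*y**2 - 6*y + 9)*exp(-2*y)/8 + C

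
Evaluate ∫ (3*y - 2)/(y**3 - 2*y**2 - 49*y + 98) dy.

Factor the denominator: (y - 7)*(y - 2)*(y + 7).
Partial-fraction decomposition: -23/(126*(y + 7)) - 4/(45*(y - 2)) + 19/(70*(y - 7)).
Integrate each term: A/(y−a) contributes A·log|y−a|.

19*log(y - 7)/70 - 4*log(y - 2)/45 - 23*log(y + 7)/126 + C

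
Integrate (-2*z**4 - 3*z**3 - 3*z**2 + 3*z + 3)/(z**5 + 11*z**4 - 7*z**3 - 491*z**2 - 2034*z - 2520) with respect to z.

-229*log(z - 7)/660 + 19*log(z + 3)/10 - 377*log(z + 4)/22 + 481*log(z + 5)/12 - 53*log(z + 6)/2 + C

Factor the denominator: (z - 7)*(z + 3)*(z + 4)*(z + 5)*(z + 6).
Partial-fraction decomposition: -53/(2*(z + 6)) + 481/(12*(z + 5)) - 377/(22*(z + 4)) + 19/(10*(z + 3)) - 229/(660*(z - 7)).
Integrate each term: A/(z−a) contributes A·log|z−a|.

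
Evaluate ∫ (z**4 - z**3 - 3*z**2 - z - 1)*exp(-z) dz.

Use integration by parts with u = z**4 - z**3 - 3*z**2 - z - 1, dv = exp(-z) dz, so v = -exp(-z).
Apply parts 4 times (tabular method): alternate signs, differentiate u down to 0, integrate dv up.

(-z**4 - 3*z**3 - 6*z**2 - 11*z - 10)*exp(-z) + C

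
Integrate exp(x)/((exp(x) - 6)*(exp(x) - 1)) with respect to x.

Let u = e^x, du = e^x dx.
The integral becomes ∫ du/((u-1)(u-6)); decompose into partial fractions.

log(exp(x) - 6)/5 - log(exp(x) - 1)/5 + C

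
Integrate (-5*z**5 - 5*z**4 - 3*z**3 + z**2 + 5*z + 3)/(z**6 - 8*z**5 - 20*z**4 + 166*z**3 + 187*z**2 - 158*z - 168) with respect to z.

-48491*log(z - 7)/2112 + 45939*log(z - 6)/2450 - log(z - 1)/150 + 851*log(z + 1)/28224 - 4031*log(z + 4)/4950 + 1/(168*z + 168) + C

Factor the denominator: (z - 7)*(z - 6)*(z - 1)*(z + 1)**2*(z + 4).
Partial-fraction decomposition: -4031/(4950*(z + 4)) + 851/(28224*(z + 1)) - 1/(168*(z + 1)**2) - 1/(150*(z - 1)) + 45939/(2450*(z - 6)) - 48491/(2112*(z - 7)).
Integrate each term; A/(z−a) gives A·log|z−a|; A/(z−a)² gives −A/(z−a).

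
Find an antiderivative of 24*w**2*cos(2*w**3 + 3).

Let u = 2*w**3 + 3, so du = (6*w**2) dw.
Rewriting, the integral becomes 4·∫ cos(u) du = 4·sin(u).
Substituting back, u = 2*w**3 + 3.

4*sin(2*w**3 + 3) + C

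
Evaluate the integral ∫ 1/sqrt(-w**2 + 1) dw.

Substitute w = sin(θ), so dw = cos(θ) dθ and the radical becomes sqrt(-w**2 + 1) = cos(θ) by the Pythagorean identity.
Integrate the resulting trig expression in θ, then back-substitute θ = asin(w), sin(θ) = w, cos(θ) = sqrt(-w**2 + 1) (absorbing any constant into C).

asin(w) + C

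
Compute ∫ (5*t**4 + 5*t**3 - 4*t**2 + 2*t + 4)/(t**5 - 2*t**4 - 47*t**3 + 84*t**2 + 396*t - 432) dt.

Factor the denominator: (t - 6)*(t - 4)*(t - 1)*(t + 3)*(t + 6).
Partial-fraction decomposition: 656/(315*(t + 6)) - 58/(189*(t + 3)) + 1/(35*(t - 1)) - 129/(35*(t - 4)) + 929/(135*(t - 6)).
Integrate each term: A/(t−a) contributes A·log|t−a|.

929*log(t - 6)/135 - 129*log(t - 4)/35 + log(t - 1)/35 - 58*log(t + 3)/189 + 656*log(t + 6)/315 + C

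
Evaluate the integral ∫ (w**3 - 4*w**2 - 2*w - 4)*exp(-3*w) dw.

(-3*w**3 + 9*w**2 + 12*w + 16)*exp(-3*w)/9 + C

Use integration by parts with u = w**3 - 4*w**2 - 2*w - 4, dv = exp(-3*w) dw, so v = -exp(-3*w)/3.
Apply parts 3 times (tabular method): alternate signs, differentiate u down to 0, integrate dv up.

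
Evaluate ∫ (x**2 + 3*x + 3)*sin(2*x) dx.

-x**2*cos(2*x)/2 + x*sin(2*x)/2 - 3*x*cos(2*x)/2 + 3*sin(2*x)/4 - 5*cos(2*x)/4 + C

Use integration by parts with u = x**2 + 3*x + 3, dv = sin(2*x) dx, so v = -cos(2*x)/2.
Apply parts 2 times (tabular method): alternate signs, differentiate u down to 0, integrate dv up.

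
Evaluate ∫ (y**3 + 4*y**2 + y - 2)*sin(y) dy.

Use integration by parts with u = y**3 + 4*y**2 + y - 2, dv = sin(y) dy, so v = -cos(y).
Apply parts 3 times (tabular method): alternate signs, differentiate u down to 0, integrate dv up.

-y**3*cos(y) + 3*y**2*sin(y) - 4*y**2*cos(y) + 8*y*sin(y) + 5*y*cos(y) - 5*sin(y) + 10*cos(y) + C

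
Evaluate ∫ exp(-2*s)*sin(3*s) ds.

-2*exp(-2*s)*sin(3*s)/13 - 3*exp(-2*s)*cos(3*s)/13 + C

Let I denote the integral. Integrate by parts with u = sin(3*s), dv = exp(-2*s) ds, so v = -exp(-2*s)/2: I = -exp(-2*s)*sin(3*s)/2 + (3/2)·∫ exp(-2*s)*cos(3*s) ds.
Apply parts again with u = cos(3*s), dv = exp(-2*s) ds: ∫ exp(-2*s)*cos(3*s) ds = -exp(-2*s)*cos(3*s)/2 − (3/2)·I. Substituting back brings back I: I = -exp(-2*s)*sin(3*s)/2 - 3*exp(-2*s)*cos(3*s)/4 − (9/4)·I.
Solving for I: (1 + 9/4)·I equals the remaining terms, so I = (4/13)·(-exp(-2*s)*sin(3*s)/2 - 3*exp(-2*s)*cos(3*s)/4).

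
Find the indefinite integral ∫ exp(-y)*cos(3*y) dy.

Let I denote the integral. Integrate by parts with u = cos(3*y), dv = exp(-y) dy, so v = -exp(-y): I = -exp(-y)*cos(3*y) − 3·∫ exp(-y)*sin(3*y) dy.
Apply parts again with u = sin(3*y), dv = exp(-y) dy: ∫ exp(-y)*sin(3*y) dy = -exp(-y)*sin(3*y) + 3·I. Substituting back brings back I: I = 3*exp(-y)*sin(3*y) - exp(-y)*cos(3*y) − 9·I.
Solving for I: (1 + 9)·I equals the remaining terms, so I = (1/10)·(3*exp(-y)*sin(3*y) - exp(-y)*cos(3*y)).

3*exp(-y)*sin(3*y)/10 - exp(-y)*cos(3*y)/10 + C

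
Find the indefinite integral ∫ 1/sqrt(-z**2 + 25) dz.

Substitute z = 5·sin(θ), so dz = 5·cos(θ) dθ and the radical becomes sqrt(-z**2 + 25) = 5·cos(θ) by the Pythagorean identity.
Integrate the resulting trig expression in θ, then back-substitute θ = asin(z/5), sin(θ) = z/5, cos(θ) = sqrt(-z**2 + 25)/5 (absorbing any constant into C).

asin(z/5) + C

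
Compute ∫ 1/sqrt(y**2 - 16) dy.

Substitute y = 4·sec(θ), so dy = 4·sec(θ)*tan(θ) dθ and the radical becomes sqrt(y**2 - 16) = 4·tan(θ) by the Pythagorean identity.
Integrate the resulting trig expression in θ, then back-substitute sec(θ) = y/4, tan(θ) = sqrt(y**2 - 16)/4 (absorbing any constant into C).

log(y + sqrt(y**2 - 16)) + C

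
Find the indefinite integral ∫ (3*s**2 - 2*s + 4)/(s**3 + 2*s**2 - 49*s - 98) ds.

137*log(s - 7)/126 - 4*log(s + 2)/9 + 33*log(s + 7)/14 + C

Factor the denominator: (s - 7)*(s + 2)*(s + 7).
Partial-fraction decomposition: 33/(14*(s + 7)) - 4/(9*(s + 2)) + 137/(126*(s - 7)).
Integrate each term: A/(s−a) contributes A·log|s−a|.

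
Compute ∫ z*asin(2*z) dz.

Use integration by parts with u = arcsin(2*z), dv = z dz.
Then du = 2/sqrt(-4*z**2 + 1) dz.

z**2*asin(2*z)/2 + z*sqrt(-4*z**2 + 1)/8 - asin(2*z)/16 + C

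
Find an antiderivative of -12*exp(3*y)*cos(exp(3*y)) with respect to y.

-4*sin(exp(3*y)) + C

Let u = exp(3*y), so du = (3*exp(3*y)) dy.
Rewriting, the integral becomes -4·∫ cos(u) du = -4·sin(u).
Substituting back, u = exp(3*y).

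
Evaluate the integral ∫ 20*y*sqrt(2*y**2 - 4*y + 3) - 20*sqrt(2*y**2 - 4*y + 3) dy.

Let u = 2*y**2 - 4*y + 3, so du = (4*y - 4) dy.
Rewriting, the integral becomes 5·∫ √u du = 5·(2/3)u^(3/2).
Substituting back, u = 2*y**2 - 4*y + 3.

10*(2*y**2 - 4*y + 3)**(3/2)/3 + C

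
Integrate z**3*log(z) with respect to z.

z**4*log(z)/4 - z**4/16 + C

Use integration by parts with u = log(z), dv = z**3 dz.
Then du = 1/z dz and v = z**4/4.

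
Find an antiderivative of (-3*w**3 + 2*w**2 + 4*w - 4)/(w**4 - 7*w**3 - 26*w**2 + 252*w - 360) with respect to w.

Factor the denominator: (w - 6)*(w - 5)*(w - 2)*(w + 6).
Partial-fraction decomposition: -173/(264*(w + 6)) - 1/(8*(w - 2)) + 103/(11*(w - 5)) - 139/(12*(w - 6)).
Integrate each term: A/(w−a) contributes A·log|w−a|.

-139*log(w - 6)/12 + 103*log(w - 5)/11 - log(w - 2)/8 - 173*log(w + 6)/264 + C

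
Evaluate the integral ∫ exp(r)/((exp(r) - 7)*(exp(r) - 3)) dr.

log(exp(r) - 7)/4 - log(exp(r) - 3)/4 + C

Let u = e^r, du = e^r dr.
The integral becomes ∫ du/((u-3)(u-7)); decompose into partial fractions.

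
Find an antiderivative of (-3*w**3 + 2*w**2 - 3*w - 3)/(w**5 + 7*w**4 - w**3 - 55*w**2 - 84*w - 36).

-5*log(w - 3)/48 + 83*log(w + 1)/80 - 7*log(w + 2)/4 + 49*log(w + 6)/60 + 1/(4*w + 4) + C

Factor the denominator: (w - 3)*(w + 1)**2*(w + 2)*(w + 6).
Partial-fraction decomposition: 49/(60*(w + 6)) - 7/(4*(w + 2)) + 83/(80*(w + 1)) - 1/(4*(w + 1)**2) - 5/(48*(w - 3)).
Integrate each term; A/(w−a) gives A·log|w−a|; A/(w−a)² gives −A/(w−a).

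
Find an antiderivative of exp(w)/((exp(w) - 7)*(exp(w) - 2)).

log(exp(w) - 7)/5 - log(exp(w) - 2)/5 + C

Let u = e^w, du = e^w dw.
The integral becomes ∫ du/((u-2)(u-7)); decompose into partial fractions.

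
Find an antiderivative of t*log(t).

Use integration by parts with u = log(t), dv = t dt.
Then du = 1/t dt and v = t**2/2.

t**2*log(t)/2 - t**2/4 + C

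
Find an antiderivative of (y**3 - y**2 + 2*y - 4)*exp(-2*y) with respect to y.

Use integration by parts with u = y**3 - y**2 + 2*y - 4, dv = exp(-2*y) dy, so v = -exp(-2*y)/2.
Apply parts 3 times (tabular method): alternate signs, differentiate u down to 0, integrate dv up.

(-4*y**3 - 2*y**2 - 10*y + 11)*exp(-2*y)/8 + C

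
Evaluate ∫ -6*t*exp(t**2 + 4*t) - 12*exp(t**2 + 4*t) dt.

-3*exp(t**2 + 4*t) + C

Let u = t**2 + 4*t, so du = (2*t + 4) dt.
Rewriting, the integral becomes -3·∫ e^u du = -3·e^u.
Substituting back, u = t**2 + 4*t.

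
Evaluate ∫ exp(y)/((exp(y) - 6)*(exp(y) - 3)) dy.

log(exp(y) - 6)/3 - log(exp(y) - 3)/3 + C

Let u = e^y, du = e^y dy.
The integral becomes ∫ du/((u-3)(u-6)); decompose into partial fractions.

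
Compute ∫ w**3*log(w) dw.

Use integration by parts with u = log(w), dv = w**3 dw.
Then du = 1/w dw and v = w**4/4.

w**4*log(w)/4 - w**4/16 + C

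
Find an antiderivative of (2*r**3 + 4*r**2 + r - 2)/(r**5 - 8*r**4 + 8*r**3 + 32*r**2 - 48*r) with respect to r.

log(r)/24 + 145*log(r - 6)/192 - 25*log(r - 2)/32 - log(r + 2)/64 + 1/(r - 2) + C

Factor the denominator: r*(r - 6)*(r - 2)**2*(r + 2).
Partial-fraction decomposition: -1/(64*(r + 2)) - 25/(32*(r - 2)) - 1/(r - 2)**2 + 145/(192*(r - 6)) + 1/(24*r).
Integrate each term; A/(r−a) gives A·log|r−a|; A/(r−a)² gives −A/(r−a).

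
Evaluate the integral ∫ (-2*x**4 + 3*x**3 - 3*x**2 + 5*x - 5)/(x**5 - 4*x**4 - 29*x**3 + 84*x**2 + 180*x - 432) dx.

Factor the denominator: (x - 6)*(x - 3)*(x - 2)*(x + 3)*(x + 4).
Partial-fraction decomposition: -37/(20*(x + 4)) + 29/(27*(x + 3)) - 1/(8*(x - 2)) + 7/(9*(x - 3)) - 2027/(1080*(x - 6)).
Integrate each term: A/(x−a) contributes A·log|x−a|.

-2027*log(x - 6)/1080 + 7*log(x - 3)/9 - log(x - 2)/8 + 29*log(x + 3)/27 - 37*log(x + 4)/20 + C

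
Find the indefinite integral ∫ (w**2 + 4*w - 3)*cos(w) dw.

w**2*sin(w) + 4*w*sin(w) + 2*w*cos(w) - 5*sin(w) + 4*cos(w) + C

Use integration by parts with u = w**2 + 4*w - 3, dv = cos(w) dw, so v = sin(w).
Apply parts 2 times (tabular method): alternate signs, differentiate u down to 0, integrate dv up.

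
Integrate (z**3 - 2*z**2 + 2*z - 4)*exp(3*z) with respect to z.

(3*z**3 - 9*z**2 + 12*z - 16)*exp(3*z)/9 + C

Use integration by parts with u = z**3 - 2*z**2 + 2*z - 4, dv = exp(3*z) dz, so v = exp(3*z)/3.
Apply parts 3 times (tabular method): alternate signs, differentiate u down to 0, integrate dv up.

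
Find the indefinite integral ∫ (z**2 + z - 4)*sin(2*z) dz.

-z**2*cos(2*z)/2 + z*sin(2*z)/2 - z*cos(2*z)/2 + sin(2*z)/4 + 9*cos(2*z)/4 + C

Use integration by parts with u = z**2 + z - 4, dv = sin(2*z) dz, so v = -cos(2*z)/2.
Apply parts 2 times (tabular method): alternate signs, differentiate u down to 0, integrate dv up.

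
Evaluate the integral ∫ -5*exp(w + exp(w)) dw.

-5*exp(exp(w)) + C

Let u = exp(w), so du = (exp(w)) dw.
Rewriting, the integral becomes -5·∫ e^u du = -5·e^u.
Substituting back, u = exp(w).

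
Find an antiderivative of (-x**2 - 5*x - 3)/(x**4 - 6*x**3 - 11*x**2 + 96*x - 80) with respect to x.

-53*log(x - 5)/36 + 13*log(x - 4)/8 - 3*log(x - 1)/20 - log(x + 4)/360 + C

Factor the denominator: (x - 5)*(x - 4)*(x - 1)*(x + 4).
Partial-fraction decomposition: -1/(360*(x + 4)) - 3/(20*(x - 1)) + 13/(8*(x - 4)) - 53/(36*(x - 5)).
Integrate each term: A/(x−a) contributes A·log|x−a|.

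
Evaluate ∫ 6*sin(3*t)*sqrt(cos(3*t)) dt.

-4*cos(3*t)**(3/2)/3 + C

Let u = cos(3*t), so du = (-3*sin(3*t)) dt.
Rewriting, the integral becomes -2·∫ √u du = -2·(2/3)u^(3/2).
Substituting back, u = cos(3*t).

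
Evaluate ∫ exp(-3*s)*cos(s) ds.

Let I denote the integral. Integrate by parts with u = cos(s), dv = exp(-3*s) ds, so v = -exp(-3*s)/3: I = -exp(-3*s)*cos(s)/3 − (1/3)·∫ exp(-3*s)*sin(s) ds.
Apply parts again with u = sin(s), dv = exp(-3*s) ds: ∫ exp(-3*s)*sin(s) ds = -exp(-3*s)*sin(s)/3 + (1/3)·I. Substituting back brings back I: I = exp(-3*s)*sin(s)/9 - exp(-3*s)*cos(s)/3 − (1/9)·I.
Solving for I: (1 + 1/9)·I equals the remaining terms, so I = (9/10)·(exp(-3*s)*sin(s)/9 - exp(-3*s)*cos(s)/3).

exp(-3*s)*sin(s)/10 - 3*exp(-3*s)*cos(s)/10 + C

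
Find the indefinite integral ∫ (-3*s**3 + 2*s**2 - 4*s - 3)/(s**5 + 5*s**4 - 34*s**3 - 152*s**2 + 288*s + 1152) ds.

Factor the denominator: (s - 4)**2*(s + 3)*(s + 4)*(s + 6).
Partial-fraction decomposition: 247/(200*(s + 6)) - 237/(128*(s + 4)) + 36/(49*(s + 3)) - 18523/(156800*(s - 4)) - 179/(560*(s - 4)**2).
Integrate each term; A/(s−a) gives A·log|s−a|; A/(s−a)² gives −A/(s−a).

-18523*log(s - 4)/156800 + 36*log(s + 3)/49 - 237*log(s + 4)/128 + 247*log(s + 6)/200 + 179/(560*s - 2240) + C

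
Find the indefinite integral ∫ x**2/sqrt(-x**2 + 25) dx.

-x*sqrt(-x**2 + 25)/2 + 25*asin(x/5)/2 + C

Substitute x = 5·sin(θ), so dx = 5·cos(θ) dθ and the radical becomes sqrt(-x**2 + 25) = 5·cos(θ) by the Pythagorean identity.
Integrate the resulting trig expression in θ, then back-substitute θ = asin(x/5), sin(θ) = x/5, cos(θ) = sqrt(-x**2 + 25)/5 (absorbing any constant into C).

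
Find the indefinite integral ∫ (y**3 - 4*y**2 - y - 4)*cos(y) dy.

Use integration by parts with u = y**3 - 4*y**2 - y - 4, dv = cos(y) dy, so v = sin(y).
Apply parts 3 times (tabular method): alternate signs, differentiate u down to 0, integrate dv up.

y**3*sin(y) - 4*y**2*sin(y) + 3*y**2*cos(y) - 7*y*sin(y) - 8*y*cos(y) + 4*sin(y) - 7*cos(y) + C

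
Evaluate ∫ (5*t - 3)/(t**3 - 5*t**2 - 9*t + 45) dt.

Factor the denominator: (t - 5)*(t - 3)*(t + 3).
Partial-fraction decomposition: -3/(8*(t + 3)) - 1/(t - 3) + 11/(8*(t - 5)).
Integrate each term: A/(t−a) contributes A·log|t−a|.

11*log(t - 5)/8 - log(t - 3) - 3*log(t + 3)/8 + C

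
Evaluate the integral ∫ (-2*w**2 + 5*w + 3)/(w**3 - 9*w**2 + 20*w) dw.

Factor the denominator: w*(w - 5)*(w - 4).
Partial-fraction decomposition: 9/(4*(w - 4)) - 22/(5*(w - 5)) + 3/(20*w).
Integrate each term: A/(w−a) contributes A·log|w−a|.

3*log(w)/20 - 22*log(w - 5)/5 + 9*log(w - 4)/4 + C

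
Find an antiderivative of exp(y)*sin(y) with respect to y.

exp(y)*sin(y)/2 - exp(y)*cos(y)/2 + C

Let I denote the integral. Integrate by parts with u = sin(y), dv = exp(y) dy, so v = exp(y): I = exp(y)*sin(y) − ∫ exp(y)*cos(y) dy.
Apply parts again with u = cos(y), dv = exp(y) dy: ∫ exp(y)*cos(y) dy = exp(y)*cos(y) + I. Substituting back brings back I: I = exp(y)*sin(y) - exp(y)*cos(y) − I.
Solving for I: (1 + 1)·I equals the remaining terms, so I = (1/2)·(exp(y)*sin(y) - exp(y)*cos(y)).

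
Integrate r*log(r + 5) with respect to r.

Use integration by parts with u = log(r + 5), dv = r dr.
Then du = 1/(r + 5) dr and v = r**2/2.

r**2*log(r + 5)/2 - r**2/4 + 5*r/2 - 25*log(r + 5)/2 + C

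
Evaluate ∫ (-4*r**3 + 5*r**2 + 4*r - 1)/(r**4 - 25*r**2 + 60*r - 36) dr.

-26*log(r - 3)/9 + 5*log(r - 2)/8 + 2*log(r - 1)/7 - 1019*log(r + 6)/504 + C

Factor the denominator: (r - 3)*(r - 2)*(r - 1)*(r + 6).
Partial-fraction decomposition: -1019/(504*(r + 6)) + 2/(7*(r - 1)) + 5/(8*(r - 2)) - 26/(9*(r - 3)).
Integrate each term: A/(r−a) contributes A·log|r−a|.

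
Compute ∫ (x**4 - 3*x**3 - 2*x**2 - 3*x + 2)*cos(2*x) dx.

x**4*sin(2*x)/2 - 3*x**3*sin(2*x)/2 + x**3*cos(2*x) - 5*x**2*sin(2*x)/2 - 9*x**2*cos(2*x)/4 + 3*x*sin(2*x)/4 - 5*x*cos(2*x)/2 + 9*sin(2*x)/4 + 3*cos(2*x)/8 + C

Use integration by parts with u = x**4 - 3*x**3 - 2*x**2 - 3*x + 2, dv = cos(2*x) dx, so v = sin(2*x)/2.
Apply parts 4 times (tabular method): alternate signs, differentiate u down to 0, integrate dv up.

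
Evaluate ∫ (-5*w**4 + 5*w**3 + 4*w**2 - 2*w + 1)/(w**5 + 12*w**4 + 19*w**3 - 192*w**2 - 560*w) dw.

-log(w)/560 - 301*log(w - 4)/1056 - 509*log(w + 4)/32 + 1213*log(w + 5)/30 - 4503*log(w + 7)/154 + C

Factor the denominator: w*(w - 4)*(w + 4)*(w + 5)*(w + 7).
Partial-fraction decomposition: -4503/(154*(w + 7)) + 1213/(30*(w + 5)) - 509/(32*(w + 4)) - 301/(1056*(w - 4)) - 1/(560*w).
Integrate each term: A/(w−a) contributes A·log|w−a|.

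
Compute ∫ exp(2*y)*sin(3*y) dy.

Let I denote the integral. Integrate by parts with u = sin(3*y), dv = exp(2*y) dy, so v = exp(2*y)/2: I = exp(2*y)*sin(3*y)/2 − (3/2)·∫ exp(2*y)*cos(3*y) dy.
Apply parts again with u = cos(3*y), dv = exp(2*y) dy: ∫ exp(2*y)*cos(3*y) dy = exp(2*y)*cos(3*y)/2 + (3/2)·I. Substituting back brings back I: I = exp(2*y)*sin(3*y)/2 - 3*exp(2*y)*cos(3*y)/4 − (9/4)·I.
Solving for I: (1 + 9/4)·I equals the remaining terms, so I = (4/13)·(exp(2*y)*sin(3*y)/2 - 3*exp(2*y)*cos(3*y)/4).

2*exp(2*y)*sin(3*y)/13 - 3*exp(2*y)*cos(3*y)/13 + C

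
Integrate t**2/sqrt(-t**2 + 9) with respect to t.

Substitute t = 3·sin(θ), so dt = 3·cos(θ) dθ and the radical becomes sqrt(-t**2 + 9) = 3·cos(θ) by the Pythagorean identity.
Integrate the resulting trig expression in θ, then back-substitute θ = asin(t/3), sin(θ) = t/3, cos(θ) = sqrt(-t**2 + 9)/3 (absorbing any constant into C).

-t*sqrt(-t**2 + 9)/2 + 9*asin(t/3)/2 + C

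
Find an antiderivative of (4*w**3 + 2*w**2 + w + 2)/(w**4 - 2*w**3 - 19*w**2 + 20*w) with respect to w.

Factor the denominator: w*(w - 5)*(w - 1)*(w + 4).
Partial-fraction decomposition: 113/(90*(w + 4)) - 9/(20*(w - 1)) + 557/(180*(w - 5)) + 1/(10*w).
Integrate each term: A/(w−a) contributes A·log|w−a|.

log(w)/10 + 557*log(w - 5)/180 - 9*log(w - 1)/20 + 113*log(w + 4)/90 + C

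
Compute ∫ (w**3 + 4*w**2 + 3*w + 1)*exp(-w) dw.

(-w**3 - 7*w**2 - 17*w - 18)*exp(-w) + C

Use integration by parts with u = w**3 + 4*w**2 + 3*w + 1, dv = exp(-w) dw, so v = -exp(-w).
Apply parts 3 times (tabular method): alternate signs, differentiate u down to 0, integrate dv up.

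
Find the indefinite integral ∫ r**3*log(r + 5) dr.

r**4*log(r + 5)/4 - r**4/16 + 5*r**3/12 - 25*r**2/8 + 125*r/4 - 625*log(r + 5)/4 + C

Use integration by parts with u = log(r + 5), dv = r**3 dr.
Then du = 1/(r + 5) dr and v = r**4/4.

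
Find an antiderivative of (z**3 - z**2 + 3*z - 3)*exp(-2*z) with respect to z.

(-4*z**3 - 2*z**2 - 14*z + 5)*exp(-2*z)/8 + C

Use integration by parts with u = z**3 - z**2 + 3*z - 3, dv = exp(-2*z) dz, so v = -exp(-2*z)/2.
Apply parts 3 times (tabular method): alternate signs, differentiate u down to 0, integrate dv up.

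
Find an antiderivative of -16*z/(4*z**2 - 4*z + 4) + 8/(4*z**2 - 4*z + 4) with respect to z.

Let u = 4*z**2 - 4*z + 4, so du = (8*z - 4) dz.
Rewriting, the integral becomes -2·∫ 1/u du = -2·log(u).
Substituting back, u = 4*z**2 - 4*z + 4.

-2*log(4*z**2 - 4*z + 4) + C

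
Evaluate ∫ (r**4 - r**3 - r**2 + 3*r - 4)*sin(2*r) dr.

Use integration by parts with u = r**4 - r**3 - r**2 + 3*r - 4, dv = sin(2*r) dr, so v = -cos(2*r)/2.
Apply parts 4 times (tabular method): alternate signs, differentiate u down to 0, integrate dv up.

-r**4*cos(2*r)/2 + r**3*sin(2*r) + r**3*cos(2*r)/2 - 3*r**2*sin(2*r)/4 + 2*r**2*cos(2*r) - 2*r*sin(2*r) - 9*r*cos(2*r)/4 + 9*sin(2*r)/8 + cos(2*r) + C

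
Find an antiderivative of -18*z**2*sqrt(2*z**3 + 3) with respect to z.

-2*(2*z**3 + 3)**(3/2) + C

Let u = 2*z**3 + 3, so du = (6*z**2) dz.
Rewriting, the integral becomes -3·∫ √u du = -3·(2/3)u^(3/2).
Substituting back, u = 2*z**3 + 3.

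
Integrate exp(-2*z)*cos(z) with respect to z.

exp(-2*z)*sin(z)/5 - 2*exp(-2*z)*cos(z)/5 + C

Let I denote the integral. Integrate by parts with u = cos(z), dv = exp(-2*z) dz, so v = -exp(-2*z)/2: I = -exp(-2*z)*cos(z)/2 − (1/2)·∫ exp(-2*z)*sin(z) dz.
Apply parts again with u = sin(z), dv = exp(-2*z) dz: ∫ exp(-2*z)*sin(z) dz = -exp(-2*z)*sin(z)/2 + (1/2)·I. Substituting back brings back I: I = exp(-2*z)*sin(z)/4 - exp(-2*z)*cos(z)/2 − (1/4)·I.
Solving for I: (1 + 1/4)·I equals the remaining terms, so I = (4/5)·(exp(-2*z)*sin(z)/4 - exp(-2*z)*cos(z)/2).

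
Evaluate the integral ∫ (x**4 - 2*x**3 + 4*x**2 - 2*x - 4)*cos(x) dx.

Use integration by parts with u = x**4 - 2*x**3 + 4*x**2 - 2*x - 4, dv = cos(x) dx, so v = sin(x).
Apply parts 4 times (tabular method): alternate signs, differentiate u down to 0, integrate dv up.

x**4*sin(x) - 2*x**3*sin(x) + 4*x**3*cos(x) - 8*x**2*sin(x) - 6*x**2*cos(x) + 10*x*sin(x) - 16*x*cos(x) + 12*sin(x) + 10*cos(x) + C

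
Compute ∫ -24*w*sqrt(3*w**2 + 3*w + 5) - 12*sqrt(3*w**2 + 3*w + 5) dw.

Let u = 3*w**2 + 3*w + 5, so du = (6*w + 3) dw.
Rewriting, the integral becomes -4·∫ √u du = -4·(2/3)u^(3/2).
Substituting back, u = 3*w**2 + 3*w + 5.

-8*(3*w**2 + 3*w + 5)**(3/2)/3 + C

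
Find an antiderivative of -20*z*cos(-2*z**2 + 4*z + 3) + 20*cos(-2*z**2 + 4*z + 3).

5*sin(-2*z**2 + 4*z + 3) + C

Let u = 2*z**2 - 4*z - 3, so du = (4*z - 4) dz.
Rewriting, the integral becomes -5·∫ cos(u) du = -5·sin(u).
Substituting back, u = 2*z**2 - 4*z - 3.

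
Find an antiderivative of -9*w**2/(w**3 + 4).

Let u = w**3 + 4, so du = (3*w**2) dw.
Rewriting, the integral becomes -3·∫ 1/u du = -3·log(u).
Substituting back, u = w**3 + 4.

-3*log(w**3 + 4) + C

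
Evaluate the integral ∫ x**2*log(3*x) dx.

x**3*(log(x) + log(3))/3 - x**3/9 + C

Use integration by parts with u = log(3*x), dv = x**2 dx.
Then du = 1/x dx and v = x**3/3.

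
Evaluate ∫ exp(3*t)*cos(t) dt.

exp(3*t)*sin(t)/10 + 3*exp(3*t)*cos(t)/10 + C

Let I denote the integral. Integrate by parts with u = cos(t), dv = exp(3*t) dt, so v = exp(3*t)/3: I = exp(3*t)*cos(t)/3 + (1/3)·∫ exp(3*t)*sin(t) dt.
Apply parts again with u = sin(t), dv = exp(3*t) dt: ∫ exp(3*t)*sin(t) dt = exp(3*t)*sin(t)/3 − (1/3)·I. Substituting back brings back I: I = exp(3*t)*sin(t)/9 + exp(3*t)*cos(t)/3 − (1/9)·I.
Solving for I: (1 + 1/9)·I equals the remaining terms, so I = (9/10)·(exp(3*t)*sin(t)/9 + exp(3*t)*cos(t)/3).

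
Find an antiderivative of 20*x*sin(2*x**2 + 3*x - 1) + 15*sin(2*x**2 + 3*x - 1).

Let u = 2*x**2 + 3*x - 1, so du = (4*x + 3) dx.
Rewriting, the integral becomes 5·∫ sin(u) du = 5·-cos(u).
Substituting back, u = 2*x**2 + 3*x - 1.

-5*cos(2*x**2 + 3*x - 1) + C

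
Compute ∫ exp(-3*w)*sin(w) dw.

-3*exp(-3*w)*sin(w)/10 - exp(-3*w)*cos(w)/10 + C

Let I denote the integral. Integrate by parts with u = sin(w), dv = exp(-3*w) dw, so v = -exp(-3*w)/3: I = -exp(-3*w)*sin(w)/3 + (1/3)·∫ exp(-3*w)*cos(w) dw.
Apply parts again with u = cos(w), dv = exp(-3*w) dw: ∫ exp(-3*w)*cos(w) dw = -exp(-3*w)*cos(w)/3 − (1/3)·I. Substituting back brings back I: I = -exp(-3*w)*sin(w)/3 - exp(-3*w)*cos(w)/9 − (1/9)·I.
Solving for I: (1 + 1/9)·I equals the remaining terms, so I = (9/10)·(-exp(-3*w)*sin(w)/3 - exp(-3*w)*cos(w)/9).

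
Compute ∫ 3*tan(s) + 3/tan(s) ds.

Let u = tan(s), so du = (tan(s)**2 + 1) ds.
Rewriting, the integral becomes 3·∫ 1/u du = 3·log(u).
Substituting back, u = tan(s).

3*log(tan(s)) + C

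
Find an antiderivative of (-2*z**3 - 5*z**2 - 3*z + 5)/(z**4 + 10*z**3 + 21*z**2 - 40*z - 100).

-37*log(z - 2)/196 - 7*log(z + 2)/36 - 713*log(z + 5)/441 - 145/(21*z + 105) + C

Factor the denominator: (z - 2)*(z + 2)*(z + 5)**2.
Partial-fraction decomposition: -713/(441*(z + 5)) + 145/(21*(z + 5)**2) - 7/(36*(z + 2)) - 37/(196*(z - 2)).
Integrate each term; A/(z−a) gives A·log|z−a|; A/(z−a)² gives −A/(z−a).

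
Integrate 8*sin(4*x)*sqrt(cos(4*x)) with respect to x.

-4*cos(4*x)**(3/2)/3 + C

Let u = cos(4*x), so du = (-4*sin(4*x)) dx.
Rewriting, the integral becomes -2·∫ √u du = -2·(2/3)u^(3/2).
Substituting back, u = cos(4*x).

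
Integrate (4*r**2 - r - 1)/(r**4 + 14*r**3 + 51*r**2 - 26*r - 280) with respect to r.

13*log(r - 2)/378 - 67*log(r + 4)/18 + 52*log(r + 5)/7 - 101*log(r + 7)/27 + C

Factor the denominator: (r - 2)*(r + 4)*(r + 5)*(r + 7).
Partial-fraction decomposition: -101/(27*(r + 7)) + 52/(7*(r + 5)) - 67/(18*(r + 4)) + 13/(378*(r - 2)).
Integrate each term: A/(r−a) contributes A·log|r−a|.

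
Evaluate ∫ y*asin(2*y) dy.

Use integration by parts with u = arcsin(2*y), dv = y dy.
Then du = 2/sqrt(-4*y**2 + 1) dy.

y**2*asin(2*y)/2 + y*sqrt(-4*y**2 + 1)/8 - asin(2*y)/16 + C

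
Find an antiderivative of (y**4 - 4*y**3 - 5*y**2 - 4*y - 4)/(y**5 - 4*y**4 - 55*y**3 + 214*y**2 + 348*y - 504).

4517*log(y - 6)/8450 - 2*log(y - 1)/75 - log(y + 2)/30 + 444*log(y + 7)/845 - 28/(65*y - 390) + C

Factor the denominator: (y - 6)**2*(y - 1)*(y + 2)*(y + 7).
Partial-fraction decomposition: 444/(845*(y + 7)) - 1/(30*(y + 2)) - 2/(75*(y - 1)) + 4517/(8450*(y - 6)) + 28/(65*(y - 6)**2).
Integrate each term; A/(y−a) gives A·log|y−a|; A/(y−a)² gives −A/(y−a).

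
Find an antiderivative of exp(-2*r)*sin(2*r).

-exp(-2*r)*sin(2*r)/4 - exp(-2*r)*cos(2*r)/4 + C

Let I denote the integral. Integrate by parts with u = sin(2*r), dv = exp(-2*r) dr, so v = -exp(-2*r)/2: I = -exp(-2*r)*sin(2*r)/2 + ∫ exp(-2*r)*cos(2*r) dr.
Apply parts again with u = cos(2*r), dv = exp(-2*r) dr: ∫ exp(-2*r)*cos(2*r) dr = -exp(-2*r)*cos(2*r)/2 − I. Substituting back brings back I: I = -exp(-2*r)*sin(2*r)/2 - exp(-2*r)*cos(2*r)/2 − I.
Solving for I: (1 + 1)·I equals the remaining terms, so I = (1/2)·(-exp(-2*r)*sin(2*r)/2 - exp(-2*r)*cos(2*r)/2).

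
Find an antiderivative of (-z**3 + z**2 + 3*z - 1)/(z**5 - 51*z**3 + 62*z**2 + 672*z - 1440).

703*log(z - 4)/8100 - 5*log(z - 3)/36 - 67*log(z + 5)/324 + 233*log(z + 6)/900 + 37/(90*z - 360) + C

Factor the denominator: (z - 4)**2*(z - 3)*(z + 5)*(z + 6).
Partial-fraction decomposition: 233/(900*(z + 6)) - 67/(324*(z + 5)) - 5/(36*(z - 3)) + 703/(8100*(z - 4)) - 37/(90*(z - 4)**2).
Integrate each term; A/(z−a) gives A·log|z−a|; A/(z−a)² gives −A/(z−a).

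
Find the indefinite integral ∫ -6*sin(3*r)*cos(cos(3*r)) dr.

2*sin(cos(3*r)) + C

Let u = cos(3*r), so du = (-3*sin(3*r)) dr.
Rewriting, the integral becomes 2·∫ cos(u) du = 2·sin(u).
Substituting back, u = cos(3*r).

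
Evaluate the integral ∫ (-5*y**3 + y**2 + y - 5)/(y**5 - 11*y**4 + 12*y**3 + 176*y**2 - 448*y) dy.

Factor the denominator: y*(y - 7)*(y - 4)**2*(y + 4).
Partial-fraction decomposition: 327/(2816*(y + 4)) + 5239/(2304*(y - 4)) + 305/(96*(y - 4)**2) - 1664/(693*(y - 7)) + 5/(448*y).
Integrate each term; A/(y−a) gives A·log|y−a|; A/(y−a)² gives −A/(y−a).

5*log(y)/448 - 1664*log(y - 7)/693 + 5239*log(y - 4)/2304 + 327*log(y + 4)/2816 - 305/(96*y - 384) + C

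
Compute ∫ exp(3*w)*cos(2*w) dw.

Let I denote the integral. Integrate by parts with u = cos(2*w), dv = exp(3*w) dw, so v = exp(3*w)/3: I = exp(3*w)*cos(2*w)/3 + (2/3)·∫ exp(3*w)*sin(2*w) dw.
Apply parts again with u = sin(2*w), dv = exp(3*w) dw: ∫ exp(3*w)*sin(2*w) dw = exp(3*w)*sin(2*w)/3 − (2/3)·I. Substituting back brings back I: I = 2*exp(3*w)*sin(2*w)/9 + exp(3*w)*cos(2*w)/3 − (4/9)·I.
Solving for I: (1 + 4/9)·I equals the remaining terms, so I = (9/13)·(2*exp(3*w)*sin(2*w)/9 + exp(3*w)*cos(2*w)/3).

2*exp(3*w)*sin(2*w)/13 + 3*exp(3*w)*cos(2*w)/13 + C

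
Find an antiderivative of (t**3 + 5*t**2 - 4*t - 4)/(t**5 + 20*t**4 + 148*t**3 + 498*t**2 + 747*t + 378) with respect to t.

log(t + 1)/30 + 55*log(t + 3)/144 + 16*log(t + 6)/45 - 37*log(t + 7)/48 + 13/(12*t + 36) + C

Factor the denominator: (t + 1)*(t + 3)**2*(t + 6)*(t + 7).
Partial-fraction decomposition: -37/(48*(t + 7)) + 16/(45*(t + 6)) + 55/(144*(t + 3)) - 13/(12*(t + 3)**2) + 1/(30*(t + 1)).
Integrate each term; A/(t−a) gives A·log|t−a|; A/(t−a)² gives −A/(t−a).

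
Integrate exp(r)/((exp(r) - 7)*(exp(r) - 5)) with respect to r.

Let u = e^r, du = e^r dr.
The integral becomes ∫ du/((u-7)(u-5)); decompose into partial fractions.

log(exp(r) - 7)/2 - log(exp(r) - 5)/2 + C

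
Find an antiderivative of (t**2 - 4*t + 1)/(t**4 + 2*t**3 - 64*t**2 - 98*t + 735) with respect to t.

11*log(t - 7)/336 + log(t - 3)/160 + 23*log(t + 5)/96 - 39*log(t + 7)/140 + C

Factor the denominator: (t - 7)*(t - 3)*(t + 5)*(t + 7).
Partial-fraction decomposition: -39/(140*(t + 7)) + 23/(96*(t + 5)) + 1/(160*(t - 3)) + 11/(336*(t - 7)).
Integrate each term: A/(t−a) contributes A·log|t−a|.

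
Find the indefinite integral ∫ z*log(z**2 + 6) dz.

z**2*log(z**2 + 6)/2 - z**2/2 + 3*log(z**2 + 6) + C

Let u = z**2 + 6, so du = (2*z) dz.
The integral becomes (1/2)·∫ log(u) du; integrate by parts with u′=log(u), dv′=du.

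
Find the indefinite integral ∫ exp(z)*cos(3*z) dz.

Let I denote the integral. Integrate by parts with u = cos(3*z), dv = exp(z) dz, so v = exp(z): I = exp(z)*cos(3*z) + 3·∫ exp(z)*sin(3*z) dz.
Apply parts again with u = sin(3*z), dv = exp(z) dz: ∫ exp(z)*sin(3*z) dz = exp(z)*sin(3*z) − 3·I. Substituting back brings back I: I = 3*exp(z)*sin(3*z) + exp(z)*cos(3*z) − 9·I.
Solving for I: (1 + 9)·I equals the remaining terms, so I = (1/10)·(3*exp(z)*sin(3*z) + exp(z)*cos(3*z)).

3*exp(z)*sin(3*z)/10 + exp(z)*cos(3*z)/10 + C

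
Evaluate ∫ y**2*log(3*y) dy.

Use integration by parts with u = log(3*y), dv = y**2 dy.
Then du = 1/y dy and v = y**3/3.

y**3*(log(y) + log(3))/3 - y**3/9 + C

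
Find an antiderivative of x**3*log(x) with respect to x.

Use integration by parts with u = log(x), dv = x**3 dx.
Then du = 1/x dx and v = x**4/4.

x**4*log(x)/4 - x**4/16 + C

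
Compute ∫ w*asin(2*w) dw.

w**2*asin(2*w)/2 + w*sqrt(-4*w**2 + 1)/8 - asin(2*w)/16 + C

Use integration by parts with u = arcsin(2*w), dv = w dw.
Then du = 2/sqrt(-4*w**2 + 1) dw.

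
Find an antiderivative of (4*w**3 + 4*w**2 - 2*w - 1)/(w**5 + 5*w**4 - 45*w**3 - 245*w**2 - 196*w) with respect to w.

log(w)/196 + 1553*log(w - 7)/8624 + log(w + 1)/144 + 185*log(w + 4)/396 - 1163*log(w + 7)/1764 + C

Factor the denominator: w*(w - 7)*(w + 1)*(w + 4)*(w + 7).
Partial-fraction decomposition: -1163/(1764*(w + 7)) + 185/(396*(w + 4)) + 1/(144*(w + 1)) + 1553/(8624*(w - 7)) + 1/(196*w).
Integrate each term: A/(w−a) contributes A·log|w−a|.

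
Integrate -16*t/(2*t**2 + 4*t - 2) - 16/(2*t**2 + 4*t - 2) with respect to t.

Let u = 2*t**2 + 4*t - 2, so du = (4*t + 4) dt.
Rewriting, the integral becomes -4·∫ 1/u du = -4·log(u).
Substituting back, u = 2*t**2 + 4*t - 2.

-4*log(2*t**2 + 4*t - 2) + C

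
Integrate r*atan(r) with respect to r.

r**2*atan(r)/2 - r/2 + atan(r)/2 + C

Use integration by parts with u = arctan(r), dv = r dr.
Then du = 1/(r**2 + 1) dr.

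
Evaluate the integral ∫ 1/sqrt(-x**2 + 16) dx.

Substitute x = 4·sin(θ), so dx = 4·cos(θ) dθ and the radical becomes sqrt(-x**2 + 16) = 4·cos(θ) by the Pythagorean identity.
Integrate the resulting trig expression in θ, then back-substitute θ = asin(x/4), sin(θ) = x/4, cos(θ) = sqrt(-x**2 + 16)/4 (absorbing any constant into C).

asin(x/4) + C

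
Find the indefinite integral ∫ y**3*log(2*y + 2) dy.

y**4*log(2*y + 2)/4 - y**4/16 + y**3/12 - y**2/8 + y/4 - log(y + 1)/4 + C

Use integration by parts with u = log(2*y + 2), dv = y**3 dy.
Then du = 2/(2*y + 2) dy and v = y**4/4.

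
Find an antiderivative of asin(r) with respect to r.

Use integration by parts with u = arcsin(r), dv = dr.
Then du = 1/sqrt(-r**2 + 1) dr.

r*asin(r) + sqrt(-r**2 + 1) + C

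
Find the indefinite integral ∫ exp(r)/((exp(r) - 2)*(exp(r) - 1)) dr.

Let u = e^r, du = e^r dr.
The integral becomes ∫ du/((u-2)(u-1)); decompose into partial fractions.

log(exp(r) - 2) - log(exp(r) - 1) + C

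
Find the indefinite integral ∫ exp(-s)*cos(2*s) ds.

2*exp(-s)*sin(2*s)/5 - exp(-s)*cos(2*s)/5 + C

Let I denote the integral. Integrate by parts with u = cos(2*s), dv = exp(-s) ds, so v = -exp(-s): I = -exp(-s)*cos(2*s) − 2·∫ exp(-s)*sin(2*s) ds.
Apply parts again with u = sin(2*s), dv = exp(-s) ds: ∫ exp(-s)*sin(2*s) ds = -exp(-s)*sin(2*s) + 2·I. Substituting back brings back I: I = 2*exp(-s)*sin(2*s) - exp(-s)*cos(2*s) − 4·I.
Solving for I: (1 + 4)·I equals the remaining terms, so I = (1/5)·(2*exp(-s)*sin(2*s) - exp(-s)*cos(2*s)).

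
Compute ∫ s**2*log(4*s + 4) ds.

Use integration by parts with u = log(4*s + 4), dv = s**2 ds.
Then du = 4/(4*s + 4) ds and v = s**3/3.

s**3*log(4*s + 4)/3 - s**3/9 + s**2/6 - s/3 + log(s + 1)/3 + C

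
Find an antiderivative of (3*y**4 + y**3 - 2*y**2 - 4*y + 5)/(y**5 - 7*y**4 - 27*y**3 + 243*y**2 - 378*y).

-5*log(y)/378 + 7425*log(y - 7)/1456 - 10345*log(y - 3)/3888 + 3629*log(y + 6)/6318 + 245/(108*y - 324) + C

Factor the denominator: y*(y - 7)*(y - 3)**2*(y + 6).
Partial-fraction decomposition: 3629/(6318*(y + 6)) - 10345/(3888*(y - 3)) - 245/(108*(y - 3)**2) + 7425/(1456*(y - 7)) - 5/(378*y).
Integrate each term; A/(y−a) gives A·log|y−a|; A/(y−a)² gives −A/(y−a).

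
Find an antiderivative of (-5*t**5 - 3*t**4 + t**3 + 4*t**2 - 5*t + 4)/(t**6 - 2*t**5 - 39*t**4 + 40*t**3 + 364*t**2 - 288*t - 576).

Factor the denominator: (t - 6)*(t - 3)*(t - 2)*(t + 1)*(t + 4)**2.
Partial-fraction decomposition: -27653/(14700*(t + 4)) + 1094/(315*(t + 4)**2) - 1/(54*(t + 1)) - 95/(216*(t - 2)) + 703/(294*(t - 3)) - 3031/(600*(t - 6)).
Integrate each term; A/(t−a) gives A·log|t−a|; A/(t−a)² gives −A/(t−a).

-3031*log(t - 6)/600 + 703*log(t - 3)/294 - 95*log(t - 2)/216 - log(t + 1)/54 - 27653*log(t + 4)/14700 - 1094/(315*t + 1260) + C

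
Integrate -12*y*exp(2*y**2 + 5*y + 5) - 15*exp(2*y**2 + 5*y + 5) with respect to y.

Let u = 2*y**2 + 5*y + 5, so du = (4*y + 5) dy.
Rewriting, the integral becomes -3·∫ e^u du = -3·e^u.
Substituting back, u = 2*y**2 + 5*y + 5.

-3*exp(2*y**2 + 5*y + 5) + C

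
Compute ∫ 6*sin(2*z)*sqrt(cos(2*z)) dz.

Let u = cos(2*z), so du = (-2*sin(2*z)) dz.
Rewriting, the integral becomes -3·∫ √u du = -3·(2/3)u^(3/2).
Substituting back, u = cos(2*z).

-2*cos(2*z)**(3/2) + C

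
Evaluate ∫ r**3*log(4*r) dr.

Use integration by parts with u = log(4*r), dv = r**3 dr.
Then du = 1/r dr and v = r**4/4.

r**4*(log(r) + 2*log(2))/4 - r**4/16 + C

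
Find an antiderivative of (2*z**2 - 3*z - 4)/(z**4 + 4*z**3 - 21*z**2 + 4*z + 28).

53*log(z - 2)/243 + log(z + 1)/54 - 115*log(z + 7)/486 + 2/(27*z - 54) + C

Factor the denominator: (z - 2)**2*(z + 1)*(z + 7).
Partial-fraction decomposition: -115/(486*(z + 7)) + 1/(54*(z + 1)) + 53/(243*(z - 2)) - 2/(27*(z - 2)**2).
Integrate each term; A/(z−a) gives A·log|z−a|; A/(z−a)² gives −A/(z−a).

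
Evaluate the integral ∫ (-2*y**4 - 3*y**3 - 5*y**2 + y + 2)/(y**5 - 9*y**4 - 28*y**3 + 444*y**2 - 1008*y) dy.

-log(y)/504 + 16619*log(y - 6)/6084 - 389*log(y - 4)/88 - 4023*log(y + 7)/13013 + 853/(39*y - 234) + C

Factor the denominator: y*(y - 6)**2*(y - 4)*(y + 7).
Partial-fraction decomposition: -4023/(13013*(y + 7)) - 389/(88*(y - 4)) + 16619/(6084*(y - 6)) - 853/(39*(y - 6)**2) - 1/(504*y).
Integrate each term; A/(y−a) gives A·log|y−a|; A/(y−a)² gives −A/(y−a).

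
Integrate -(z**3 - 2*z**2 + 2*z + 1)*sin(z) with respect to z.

z**3*cos(z) - 3*z**2*sin(z) - 2*z**2*cos(z) + 4*z*sin(z) - 4*z*cos(z) + 4*sin(z) + 5*cos(z) + C

Use integration by parts with u = z**3 - 2*z**2 + 2*z + 1, dv = -sin(z) dz, so v = cos(z).
Apply parts 3 times (tabular method): alternate signs, differentiate u down to 0, integrate dv up.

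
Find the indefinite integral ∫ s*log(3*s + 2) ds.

Use integration by parts with u = log(3*s + 2), dv = s ds.
Then du = 3/(3*s + 2) ds and v = s**2/2.

s**2*log(3*s + 2)/2 - s**2/4 + s/3 - 2*log(3*s + 2)/9 + C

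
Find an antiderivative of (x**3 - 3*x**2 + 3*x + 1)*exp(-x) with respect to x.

(-x**3 - 3*x - 4)*exp(-x) + C

Use integration by parts with u = x**3 - 3*x**2 + 3*x + 1, dv = exp(-x) dx, so v = -exp(-x).
Apply parts 3 times (tabular method): alternate signs, differentiate u down to 0, integrate dv up.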